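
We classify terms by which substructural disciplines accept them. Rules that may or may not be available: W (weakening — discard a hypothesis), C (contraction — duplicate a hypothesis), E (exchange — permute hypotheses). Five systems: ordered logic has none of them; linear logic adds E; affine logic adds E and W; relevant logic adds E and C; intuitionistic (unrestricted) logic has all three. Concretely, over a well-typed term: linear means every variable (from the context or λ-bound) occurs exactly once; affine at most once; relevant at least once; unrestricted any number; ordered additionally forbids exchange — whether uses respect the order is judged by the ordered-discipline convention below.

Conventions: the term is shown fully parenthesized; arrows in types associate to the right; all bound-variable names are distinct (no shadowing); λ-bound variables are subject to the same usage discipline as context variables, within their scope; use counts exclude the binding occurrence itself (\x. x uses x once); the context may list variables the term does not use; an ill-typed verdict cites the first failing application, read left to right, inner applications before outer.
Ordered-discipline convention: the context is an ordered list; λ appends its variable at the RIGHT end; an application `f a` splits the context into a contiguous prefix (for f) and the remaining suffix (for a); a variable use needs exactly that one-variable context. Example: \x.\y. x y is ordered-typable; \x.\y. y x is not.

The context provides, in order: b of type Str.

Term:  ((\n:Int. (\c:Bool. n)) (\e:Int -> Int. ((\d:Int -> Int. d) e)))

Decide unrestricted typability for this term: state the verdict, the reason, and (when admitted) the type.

no — not simply typable
counts: b ×0; n [bound] ×1; c [bound] ×0; e [bound] ×1; d [bound] ×1
use order (left to right): n, d, e
typing: ill-typed: argument of type (Int -> Int) -> Int -> Int where Int is required
all disciplines: ordered ✗ | linear ✗ | affine ✗ | relevant ✗ | unrestricted ✗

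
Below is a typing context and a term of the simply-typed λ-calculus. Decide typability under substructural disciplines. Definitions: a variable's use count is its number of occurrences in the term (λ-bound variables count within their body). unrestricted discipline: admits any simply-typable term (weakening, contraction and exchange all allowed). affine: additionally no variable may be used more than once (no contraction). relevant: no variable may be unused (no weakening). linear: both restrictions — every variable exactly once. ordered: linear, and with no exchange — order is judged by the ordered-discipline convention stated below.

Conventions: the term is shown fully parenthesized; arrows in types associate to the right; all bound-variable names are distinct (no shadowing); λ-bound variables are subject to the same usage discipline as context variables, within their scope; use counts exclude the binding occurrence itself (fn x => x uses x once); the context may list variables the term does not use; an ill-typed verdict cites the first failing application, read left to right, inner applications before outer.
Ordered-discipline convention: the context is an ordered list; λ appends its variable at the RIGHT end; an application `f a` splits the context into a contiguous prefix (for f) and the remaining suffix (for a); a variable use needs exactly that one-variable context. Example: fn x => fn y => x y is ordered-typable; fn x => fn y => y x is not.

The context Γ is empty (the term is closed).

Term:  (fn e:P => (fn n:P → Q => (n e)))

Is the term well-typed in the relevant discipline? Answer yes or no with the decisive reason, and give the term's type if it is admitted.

yes — e, n: all used, weakening unneeded; term : P → (P → Q) → Q
usage: e (λ-bound) ×1, n (λ-bound) ×1
left-to-right use order: n, e
typing: well-typed — term : P → (P → Q) → Q
across the five disciplines: ordered ✗ | linear ✓ | affine ✓ | relevant ✓ | unrestricted ✓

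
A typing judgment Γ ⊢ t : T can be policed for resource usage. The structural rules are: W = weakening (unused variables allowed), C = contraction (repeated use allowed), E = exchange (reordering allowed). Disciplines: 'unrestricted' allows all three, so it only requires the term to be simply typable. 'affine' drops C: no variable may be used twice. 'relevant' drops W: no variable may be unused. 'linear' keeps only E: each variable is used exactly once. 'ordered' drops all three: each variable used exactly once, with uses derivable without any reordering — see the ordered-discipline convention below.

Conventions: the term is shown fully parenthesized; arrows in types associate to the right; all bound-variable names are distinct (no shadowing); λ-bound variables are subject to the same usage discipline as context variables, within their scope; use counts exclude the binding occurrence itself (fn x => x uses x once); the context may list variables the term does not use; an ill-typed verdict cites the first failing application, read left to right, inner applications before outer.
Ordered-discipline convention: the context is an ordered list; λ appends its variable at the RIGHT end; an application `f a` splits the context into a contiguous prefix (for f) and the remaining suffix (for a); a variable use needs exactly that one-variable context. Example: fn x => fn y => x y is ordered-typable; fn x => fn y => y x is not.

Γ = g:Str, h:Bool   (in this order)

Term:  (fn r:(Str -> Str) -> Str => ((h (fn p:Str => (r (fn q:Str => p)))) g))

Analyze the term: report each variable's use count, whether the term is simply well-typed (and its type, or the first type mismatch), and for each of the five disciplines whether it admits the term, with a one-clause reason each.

usage: g ×1, h ×1, r [bound] ×1, p [bound] ×1, q [bound] ×0
left-to-right use order: h, r, p, g
typing: ill-typed: non-arrow in function slot: Bool
ordered ✗ (the type mismatch rejects it)
linear ✗ (not simply typable)
affine ✗ (fails simple typing)
relevant ✗ (a type mismatch blocks all five)
unrestricted ✗ (the type mismatch rejects it)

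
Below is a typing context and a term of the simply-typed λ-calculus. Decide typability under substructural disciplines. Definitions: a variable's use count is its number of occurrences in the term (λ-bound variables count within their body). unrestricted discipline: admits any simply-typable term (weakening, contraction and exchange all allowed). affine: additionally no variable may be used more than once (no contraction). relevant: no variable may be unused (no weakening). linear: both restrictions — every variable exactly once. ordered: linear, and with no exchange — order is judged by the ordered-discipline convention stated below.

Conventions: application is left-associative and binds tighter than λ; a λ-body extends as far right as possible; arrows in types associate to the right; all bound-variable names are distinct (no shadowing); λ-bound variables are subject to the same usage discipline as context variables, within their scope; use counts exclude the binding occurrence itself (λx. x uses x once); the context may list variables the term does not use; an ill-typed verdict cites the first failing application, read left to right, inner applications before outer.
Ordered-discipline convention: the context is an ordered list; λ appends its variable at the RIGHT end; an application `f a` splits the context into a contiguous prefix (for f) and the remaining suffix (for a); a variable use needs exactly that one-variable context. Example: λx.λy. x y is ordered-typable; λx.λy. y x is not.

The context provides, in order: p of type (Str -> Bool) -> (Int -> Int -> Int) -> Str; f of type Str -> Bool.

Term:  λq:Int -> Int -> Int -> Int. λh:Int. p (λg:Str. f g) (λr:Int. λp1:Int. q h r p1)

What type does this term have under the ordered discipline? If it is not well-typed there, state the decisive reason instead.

term : (Int -> Int -> Int -> Int) -> Int -> Str
counts: p: 1×; f: 1×; q (λ-bound): 1×; h (λ-bound): 1×; g (λ-bound): 1×; r (λ-bound): 1×; p1 (λ-bound): 1×
order of uses: p, f, g, q, h, r, p1
typing: well-typed at (Int -> Int -> Int -> Int) -> Int -> Str
summary: ordered ✓ · linear ✓ · affine ✓ · relevant ✓ · unrestricted ✓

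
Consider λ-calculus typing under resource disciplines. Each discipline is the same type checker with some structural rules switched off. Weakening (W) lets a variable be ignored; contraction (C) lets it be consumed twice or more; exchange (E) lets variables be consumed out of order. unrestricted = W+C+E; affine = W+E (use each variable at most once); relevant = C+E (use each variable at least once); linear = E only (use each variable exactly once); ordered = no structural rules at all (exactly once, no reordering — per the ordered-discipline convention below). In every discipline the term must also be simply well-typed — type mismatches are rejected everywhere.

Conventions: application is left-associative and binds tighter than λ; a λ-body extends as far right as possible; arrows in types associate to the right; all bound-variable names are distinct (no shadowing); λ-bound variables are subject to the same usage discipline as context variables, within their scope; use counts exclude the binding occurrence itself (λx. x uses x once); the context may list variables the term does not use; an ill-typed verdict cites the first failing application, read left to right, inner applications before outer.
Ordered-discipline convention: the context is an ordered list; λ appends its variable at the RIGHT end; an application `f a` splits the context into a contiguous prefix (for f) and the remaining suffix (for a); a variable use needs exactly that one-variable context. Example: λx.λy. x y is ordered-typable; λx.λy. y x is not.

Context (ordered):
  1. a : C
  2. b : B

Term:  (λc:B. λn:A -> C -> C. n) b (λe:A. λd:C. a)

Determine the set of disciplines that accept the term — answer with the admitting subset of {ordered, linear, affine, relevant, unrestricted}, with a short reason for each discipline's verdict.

admitting disciplines: affine, unrestricted
counts: a=1; b=1; c (λ-bound)=0; n (λ-bound)=1; e (λ-bound)=0; d (λ-bound)=0
use order (left to right): n, b, a
typing: well-typed — term : A -> C -> C
ordered ✗ (unused: c, e, d — weakening required)
linear ✗ (unused: c, e, d — weakening required)
affine ✓ (a, b, c, n, e, d: no repeats, contraction unneeded)
relevant ✗ (unused: c, e, d — weakening required)
unrestricted ✓ (typability at A -> C -> C is all that's needed)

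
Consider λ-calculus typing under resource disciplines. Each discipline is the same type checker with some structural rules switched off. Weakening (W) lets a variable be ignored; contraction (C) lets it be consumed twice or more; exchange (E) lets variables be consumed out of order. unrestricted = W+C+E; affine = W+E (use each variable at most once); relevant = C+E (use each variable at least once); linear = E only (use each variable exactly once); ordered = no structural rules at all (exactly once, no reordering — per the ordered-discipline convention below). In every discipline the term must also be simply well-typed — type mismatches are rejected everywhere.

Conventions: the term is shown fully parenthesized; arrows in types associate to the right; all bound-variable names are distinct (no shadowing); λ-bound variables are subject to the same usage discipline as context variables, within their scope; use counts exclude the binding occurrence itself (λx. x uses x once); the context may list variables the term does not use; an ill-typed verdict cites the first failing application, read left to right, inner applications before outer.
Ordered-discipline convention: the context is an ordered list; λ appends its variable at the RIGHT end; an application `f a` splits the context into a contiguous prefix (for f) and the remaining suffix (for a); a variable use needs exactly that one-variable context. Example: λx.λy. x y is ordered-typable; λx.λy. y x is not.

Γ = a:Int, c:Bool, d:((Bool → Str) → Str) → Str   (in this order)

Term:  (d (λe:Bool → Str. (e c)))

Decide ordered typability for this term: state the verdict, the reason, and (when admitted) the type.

no — needs weakening: a unused
use counts: a ×0, c ×1, d ×1, e (bound) ×1
left-to-right use order: d, e, c
typing: well-typed — term : Str
per-discipline verdicts: ordered ✗ · linear ✗ · affine ✓ · relevant ✗ · unrestricted ✓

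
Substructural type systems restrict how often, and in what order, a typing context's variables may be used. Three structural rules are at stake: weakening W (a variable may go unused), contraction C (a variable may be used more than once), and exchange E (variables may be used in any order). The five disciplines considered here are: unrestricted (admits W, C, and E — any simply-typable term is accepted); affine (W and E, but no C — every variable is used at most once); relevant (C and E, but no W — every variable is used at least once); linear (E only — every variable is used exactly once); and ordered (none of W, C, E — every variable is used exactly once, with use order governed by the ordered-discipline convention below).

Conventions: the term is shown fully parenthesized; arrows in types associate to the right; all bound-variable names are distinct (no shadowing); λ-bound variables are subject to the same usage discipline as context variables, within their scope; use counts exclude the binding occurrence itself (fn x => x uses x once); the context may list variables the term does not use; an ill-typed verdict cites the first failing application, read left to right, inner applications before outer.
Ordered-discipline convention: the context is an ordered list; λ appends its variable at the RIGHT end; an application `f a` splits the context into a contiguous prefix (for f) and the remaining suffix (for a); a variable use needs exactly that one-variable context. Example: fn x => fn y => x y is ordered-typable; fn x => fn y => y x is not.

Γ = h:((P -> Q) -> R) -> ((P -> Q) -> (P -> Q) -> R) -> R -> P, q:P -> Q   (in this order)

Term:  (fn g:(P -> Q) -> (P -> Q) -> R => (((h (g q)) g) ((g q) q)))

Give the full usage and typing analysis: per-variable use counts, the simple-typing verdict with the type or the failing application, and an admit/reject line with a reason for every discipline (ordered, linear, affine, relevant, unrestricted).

counts: h=1, q=3, g (bound)=3
left-to-right use order: h, g, q, g, g, q, q
typing: well-typed at ((P -> Q) -> (P -> Q) -> R) -> P
ordered: ✗, repeated use of q ×3, g ×3
linear: ✗, repeated use of q ×3, g ×3
affine: ✗, repeated use of q ×3, g ×3
relevant: ✓, at least one use each (h, q, g)
unrestricted: ✓, simply typable at ((P -> Q) -> (P -> Q) -> R) -> P; W, C, E all held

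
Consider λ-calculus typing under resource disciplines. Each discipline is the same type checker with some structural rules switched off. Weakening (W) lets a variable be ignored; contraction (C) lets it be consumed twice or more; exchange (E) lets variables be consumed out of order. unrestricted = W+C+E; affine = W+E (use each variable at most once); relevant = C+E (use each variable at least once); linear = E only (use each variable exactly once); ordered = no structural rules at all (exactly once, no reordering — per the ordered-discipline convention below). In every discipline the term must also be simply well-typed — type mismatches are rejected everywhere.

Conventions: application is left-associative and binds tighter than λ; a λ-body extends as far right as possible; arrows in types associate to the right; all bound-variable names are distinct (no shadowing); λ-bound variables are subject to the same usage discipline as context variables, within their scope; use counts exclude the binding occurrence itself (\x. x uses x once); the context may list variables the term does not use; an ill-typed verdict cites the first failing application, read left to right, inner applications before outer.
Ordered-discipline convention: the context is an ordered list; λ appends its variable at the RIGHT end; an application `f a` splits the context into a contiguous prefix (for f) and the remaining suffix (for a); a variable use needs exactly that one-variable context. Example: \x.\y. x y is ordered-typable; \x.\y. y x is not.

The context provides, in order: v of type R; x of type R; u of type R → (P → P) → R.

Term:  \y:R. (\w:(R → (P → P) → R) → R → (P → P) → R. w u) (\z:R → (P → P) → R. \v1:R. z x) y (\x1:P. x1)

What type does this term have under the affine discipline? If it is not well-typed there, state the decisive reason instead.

term : R → R
use counts: v: 0; x: 1; u: 1; y (bound): 1; w (bound): 1; z (bound): 1; v1 (bound): 0; x1 (bound): 1
uses in reading order: w, u, z, x, y, x1
typing: well-typed at R → R
across the five disciplines: ordered ✗, linear ✗, affine ✓, relevant ✗, unrestricted ✓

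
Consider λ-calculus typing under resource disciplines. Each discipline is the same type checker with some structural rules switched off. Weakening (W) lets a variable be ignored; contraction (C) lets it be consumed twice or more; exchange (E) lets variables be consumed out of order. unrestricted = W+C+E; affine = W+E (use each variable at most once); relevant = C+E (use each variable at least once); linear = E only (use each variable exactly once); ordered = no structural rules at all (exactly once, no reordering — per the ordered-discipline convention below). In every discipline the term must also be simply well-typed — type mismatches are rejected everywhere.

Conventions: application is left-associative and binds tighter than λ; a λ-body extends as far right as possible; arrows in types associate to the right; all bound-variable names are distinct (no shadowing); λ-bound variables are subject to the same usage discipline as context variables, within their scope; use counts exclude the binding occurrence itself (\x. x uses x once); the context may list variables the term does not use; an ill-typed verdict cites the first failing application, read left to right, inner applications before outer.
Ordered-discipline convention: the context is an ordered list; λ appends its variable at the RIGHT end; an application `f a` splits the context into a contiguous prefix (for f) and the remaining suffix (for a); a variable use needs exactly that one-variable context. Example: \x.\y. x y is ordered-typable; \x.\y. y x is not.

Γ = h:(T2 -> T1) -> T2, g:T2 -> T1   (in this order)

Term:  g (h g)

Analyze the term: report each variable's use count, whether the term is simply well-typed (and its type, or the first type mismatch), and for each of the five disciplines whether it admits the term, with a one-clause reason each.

usage: h: 1; g: 2
order of uses: g, h, g
typing: well-typed at T1
ordered: ✗ — uses contraction: g ×2
linear: ✗ — uses contraction: g ×2
affine: ✗ — uses contraction: g ×2
relevant: ✓ — h, g: all used, weakening unneeded
unrestricted: ✓ — type-checks (T1) and nothing is barred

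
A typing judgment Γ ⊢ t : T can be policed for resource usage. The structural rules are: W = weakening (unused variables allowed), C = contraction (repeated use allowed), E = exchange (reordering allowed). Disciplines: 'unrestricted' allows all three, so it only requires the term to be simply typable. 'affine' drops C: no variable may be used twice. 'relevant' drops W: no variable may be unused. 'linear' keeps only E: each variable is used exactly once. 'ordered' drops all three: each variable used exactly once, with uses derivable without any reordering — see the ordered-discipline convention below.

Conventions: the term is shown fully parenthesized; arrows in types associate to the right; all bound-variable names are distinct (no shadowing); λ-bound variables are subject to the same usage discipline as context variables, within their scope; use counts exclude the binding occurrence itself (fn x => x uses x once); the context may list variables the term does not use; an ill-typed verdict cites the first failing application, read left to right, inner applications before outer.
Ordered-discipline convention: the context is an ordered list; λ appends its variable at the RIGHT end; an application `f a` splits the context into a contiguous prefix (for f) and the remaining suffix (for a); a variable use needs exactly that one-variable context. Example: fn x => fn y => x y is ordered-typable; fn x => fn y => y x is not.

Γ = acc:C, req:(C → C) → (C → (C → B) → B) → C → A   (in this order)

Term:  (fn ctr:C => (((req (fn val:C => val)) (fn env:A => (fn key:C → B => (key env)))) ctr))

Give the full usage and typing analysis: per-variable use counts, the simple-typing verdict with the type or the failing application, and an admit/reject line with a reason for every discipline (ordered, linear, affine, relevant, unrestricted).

counts: acc: 0×; req: 1×; ctr (λ-bound): 1×; val (λ-bound): 1×; env (λ-bound): 1×; key (λ-bound): 1×
left-to-right use order: req, val, key, env, ctr
typing: ill-typed: an argument A mismatches the expected C
ordered ✗ (a type mismatch blocks all five)
linear ✗ (the type mismatch rejects it)
affine ✗ (not simply typable)
relevant ✗ (fails simple typing)
unrestricted ✗ (a type mismatch blocks all five)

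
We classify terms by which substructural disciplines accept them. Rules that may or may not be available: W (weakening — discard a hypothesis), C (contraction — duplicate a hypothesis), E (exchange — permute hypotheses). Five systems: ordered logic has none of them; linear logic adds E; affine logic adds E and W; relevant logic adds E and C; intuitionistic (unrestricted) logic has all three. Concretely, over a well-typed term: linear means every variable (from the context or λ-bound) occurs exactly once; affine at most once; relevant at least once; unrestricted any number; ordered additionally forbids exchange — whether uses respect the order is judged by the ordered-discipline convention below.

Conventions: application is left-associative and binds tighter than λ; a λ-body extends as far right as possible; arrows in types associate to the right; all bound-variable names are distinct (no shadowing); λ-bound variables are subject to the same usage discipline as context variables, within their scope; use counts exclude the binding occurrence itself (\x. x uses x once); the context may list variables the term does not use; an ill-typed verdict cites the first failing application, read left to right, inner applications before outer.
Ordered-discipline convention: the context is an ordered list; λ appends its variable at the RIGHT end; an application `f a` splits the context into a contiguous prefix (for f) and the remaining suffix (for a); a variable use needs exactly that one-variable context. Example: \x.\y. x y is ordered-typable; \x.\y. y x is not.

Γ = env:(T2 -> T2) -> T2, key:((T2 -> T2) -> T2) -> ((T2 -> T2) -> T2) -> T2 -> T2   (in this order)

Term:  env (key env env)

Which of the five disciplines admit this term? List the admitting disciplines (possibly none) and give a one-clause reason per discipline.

admitting disciplines: relevant, unrestricted
usage: env: 3×, key: 1×
use order (left to right): env, key, env, env
typing: the term checks, with type T2
ordered: ✗ — env ×3 used more than once (contraction)
linear: ✗ — env ×3 used more than once (contraction)
affine: ✗ — env ×3 used more than once (contraction)
relevant: ✓ — env, key: all used, weakening unneeded
unrestricted: ✓ — simply typable at T2; W, C, E all held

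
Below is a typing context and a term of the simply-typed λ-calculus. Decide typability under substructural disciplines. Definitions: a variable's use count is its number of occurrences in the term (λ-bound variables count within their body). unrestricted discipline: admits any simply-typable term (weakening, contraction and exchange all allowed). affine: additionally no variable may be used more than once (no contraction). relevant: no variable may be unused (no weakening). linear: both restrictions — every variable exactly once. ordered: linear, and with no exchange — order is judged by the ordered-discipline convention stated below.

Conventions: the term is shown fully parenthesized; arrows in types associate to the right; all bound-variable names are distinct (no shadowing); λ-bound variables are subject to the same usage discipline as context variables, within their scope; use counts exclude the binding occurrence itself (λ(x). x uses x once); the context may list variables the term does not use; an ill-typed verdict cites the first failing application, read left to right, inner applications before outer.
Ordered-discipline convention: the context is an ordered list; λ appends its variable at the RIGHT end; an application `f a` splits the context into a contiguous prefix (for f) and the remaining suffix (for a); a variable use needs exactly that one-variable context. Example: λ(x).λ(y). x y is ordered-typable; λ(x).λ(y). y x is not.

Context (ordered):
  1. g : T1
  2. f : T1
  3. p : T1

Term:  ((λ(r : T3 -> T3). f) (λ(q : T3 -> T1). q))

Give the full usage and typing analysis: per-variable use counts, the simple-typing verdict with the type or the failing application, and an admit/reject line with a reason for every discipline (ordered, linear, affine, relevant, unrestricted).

use counts: g=0; f=1; p=0; r [bound]=0; q [bound]=1
order of uses: f, q
typing: ill-typed: an argument (T3 -> T1) -> T3 -> T1 mismatches the expected T3 -> T3
ordered ✗ (a type mismatch blocks all five)
linear ✗ (the type mismatch rejects it)
affine ✗ (not simply typable)
relevant ✗ (fails simple typing)
unrestricted ✗ (a type mismatch blocks all five)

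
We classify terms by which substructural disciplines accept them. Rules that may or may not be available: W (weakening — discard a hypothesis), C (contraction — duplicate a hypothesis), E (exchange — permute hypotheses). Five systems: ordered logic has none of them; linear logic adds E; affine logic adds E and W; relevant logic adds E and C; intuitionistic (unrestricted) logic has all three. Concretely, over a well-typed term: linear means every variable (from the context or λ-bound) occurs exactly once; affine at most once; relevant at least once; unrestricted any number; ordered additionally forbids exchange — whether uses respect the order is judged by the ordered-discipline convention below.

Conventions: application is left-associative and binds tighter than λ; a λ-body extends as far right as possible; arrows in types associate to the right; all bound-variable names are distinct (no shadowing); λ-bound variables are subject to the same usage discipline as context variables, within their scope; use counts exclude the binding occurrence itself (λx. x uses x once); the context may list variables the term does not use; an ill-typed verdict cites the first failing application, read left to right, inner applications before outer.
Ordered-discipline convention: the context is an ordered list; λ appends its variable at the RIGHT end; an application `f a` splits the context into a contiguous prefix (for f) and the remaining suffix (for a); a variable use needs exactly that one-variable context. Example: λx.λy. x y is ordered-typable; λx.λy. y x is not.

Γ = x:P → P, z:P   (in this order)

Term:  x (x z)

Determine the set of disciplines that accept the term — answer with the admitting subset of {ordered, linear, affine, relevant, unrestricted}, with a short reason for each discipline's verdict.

admitted in: relevant, unrestricted
counts: x ×2; z ×1
uses in reading order: x, x, z
typing: well-typed at P
ordered: ✗, needs contraction — x ×2
linear: ✗, needs contraction — x ×2
affine: ✗, needs contraction — x ×2
relevant: ✓, at least one use each (x, z)
unrestricted: ✓, typability at P is all that's needed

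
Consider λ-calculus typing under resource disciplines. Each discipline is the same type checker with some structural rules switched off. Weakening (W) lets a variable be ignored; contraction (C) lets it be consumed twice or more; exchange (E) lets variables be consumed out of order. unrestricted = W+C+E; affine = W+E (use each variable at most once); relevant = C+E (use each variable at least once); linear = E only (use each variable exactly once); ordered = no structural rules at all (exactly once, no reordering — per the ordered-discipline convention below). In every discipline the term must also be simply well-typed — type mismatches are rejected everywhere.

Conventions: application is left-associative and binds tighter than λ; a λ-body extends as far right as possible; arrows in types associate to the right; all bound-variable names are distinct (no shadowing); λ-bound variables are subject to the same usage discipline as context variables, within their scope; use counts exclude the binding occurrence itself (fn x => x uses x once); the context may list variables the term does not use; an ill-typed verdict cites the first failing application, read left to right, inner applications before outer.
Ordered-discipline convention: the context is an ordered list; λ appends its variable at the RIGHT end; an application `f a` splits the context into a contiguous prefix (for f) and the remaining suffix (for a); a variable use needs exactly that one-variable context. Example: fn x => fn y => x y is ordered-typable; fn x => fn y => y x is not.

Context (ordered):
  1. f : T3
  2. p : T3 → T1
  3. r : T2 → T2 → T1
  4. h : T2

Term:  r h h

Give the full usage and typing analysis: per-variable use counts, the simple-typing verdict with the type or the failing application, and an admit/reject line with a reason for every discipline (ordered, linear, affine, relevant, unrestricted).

usage: f: 0×, p: 0×, r: 1×, h: 2×
left-to-right use order: r, h, h
typing: well-typed at T1
ordered: ✗ — repeated use of h ×2; needs weakening: f, p unused
linear: ✗ — repeated use of h ×2; needs weakening: f, p unused
affine: ✗ — repeated use of h ×2
relevant: ✗ — needs weakening: f, p unused
unrestricted: ✓ — well-typed at T1; no restrictions here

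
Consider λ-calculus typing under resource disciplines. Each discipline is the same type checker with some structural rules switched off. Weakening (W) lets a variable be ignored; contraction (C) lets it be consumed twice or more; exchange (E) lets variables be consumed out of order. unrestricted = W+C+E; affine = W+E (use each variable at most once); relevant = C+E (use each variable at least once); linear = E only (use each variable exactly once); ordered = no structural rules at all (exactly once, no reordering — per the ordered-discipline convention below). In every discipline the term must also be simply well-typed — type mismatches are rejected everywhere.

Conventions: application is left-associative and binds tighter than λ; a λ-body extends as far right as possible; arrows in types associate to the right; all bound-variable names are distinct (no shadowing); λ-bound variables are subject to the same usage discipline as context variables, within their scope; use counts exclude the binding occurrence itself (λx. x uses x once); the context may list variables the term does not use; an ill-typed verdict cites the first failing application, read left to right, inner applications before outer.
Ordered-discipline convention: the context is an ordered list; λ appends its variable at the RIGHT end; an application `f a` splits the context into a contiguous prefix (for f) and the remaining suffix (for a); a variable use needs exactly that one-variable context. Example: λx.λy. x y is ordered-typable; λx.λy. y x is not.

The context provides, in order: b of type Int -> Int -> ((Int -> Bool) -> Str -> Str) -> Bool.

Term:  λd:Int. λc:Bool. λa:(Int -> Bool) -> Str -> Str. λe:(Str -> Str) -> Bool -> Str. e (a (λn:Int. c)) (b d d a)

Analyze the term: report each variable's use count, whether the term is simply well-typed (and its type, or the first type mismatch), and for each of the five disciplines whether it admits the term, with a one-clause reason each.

counts: b=1, d [bound]=2, c [bound]=1, a [bound]=2, e [bound]=1, n [bound]=0
uses in reading order: e, a, c, b, d, d, a
typing: the term checks, with type Int -> Bool -> ((Int -> Bool) -> Str -> Str) -> ((Str -> Str) -> Bool -> Str) -> Str
ordered: ✗ — needs contraction — d ×2, a ×2; n never used (weakening)
linear: ✗ — needs contraction — d ×2, a ×2; n never used (weakening)
affine: ✗ — needs contraction — d ×2, a ×2
relevant: ✗ — n never used (weakening)
unrestricted: ✓ — typability at Int -> Bool -> ((Int -> Bool) -> Str -> Str) -> ((Str -> Str) -> Bool -> Str) -> Str is all that's needed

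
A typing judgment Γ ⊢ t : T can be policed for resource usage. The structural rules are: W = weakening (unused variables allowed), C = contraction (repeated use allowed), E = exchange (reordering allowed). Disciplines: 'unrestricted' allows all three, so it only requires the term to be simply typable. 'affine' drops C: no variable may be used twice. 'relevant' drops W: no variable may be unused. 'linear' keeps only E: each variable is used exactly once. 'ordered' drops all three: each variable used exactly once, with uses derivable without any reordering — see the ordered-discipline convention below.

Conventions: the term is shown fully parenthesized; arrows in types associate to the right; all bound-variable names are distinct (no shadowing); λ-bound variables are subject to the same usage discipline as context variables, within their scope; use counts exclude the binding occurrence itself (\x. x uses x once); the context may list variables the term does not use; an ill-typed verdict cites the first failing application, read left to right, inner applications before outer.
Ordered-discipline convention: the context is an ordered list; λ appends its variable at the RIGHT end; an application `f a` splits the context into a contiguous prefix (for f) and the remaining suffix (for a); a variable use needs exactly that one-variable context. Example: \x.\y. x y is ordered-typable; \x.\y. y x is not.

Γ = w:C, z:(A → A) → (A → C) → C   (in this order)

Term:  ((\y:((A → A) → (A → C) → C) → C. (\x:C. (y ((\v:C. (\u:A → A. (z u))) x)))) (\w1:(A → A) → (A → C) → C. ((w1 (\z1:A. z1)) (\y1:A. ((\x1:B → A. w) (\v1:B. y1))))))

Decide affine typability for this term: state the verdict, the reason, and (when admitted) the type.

yes — no duplicate uses among w, z, y, x, v, u, w1, z1, y1, x1, v1; term : C → C
variable uses: w ×1, z ×1, y [bound] ×1, x [bound] ×1, v [bound] ×0, u [bound] ×1, w1 [bound] ×1, z1 [bound] ×1, y1 [bound] ×1, x1 [bound] ×0, v1 [bound] ×0
order of uses: y, z, u, x, w1, z1, w, y1
typing: well-typed — term : C → C
summary: ordered ✗ · linear ✗ · affine ✓ · relevant ✗ · unrestricted ✓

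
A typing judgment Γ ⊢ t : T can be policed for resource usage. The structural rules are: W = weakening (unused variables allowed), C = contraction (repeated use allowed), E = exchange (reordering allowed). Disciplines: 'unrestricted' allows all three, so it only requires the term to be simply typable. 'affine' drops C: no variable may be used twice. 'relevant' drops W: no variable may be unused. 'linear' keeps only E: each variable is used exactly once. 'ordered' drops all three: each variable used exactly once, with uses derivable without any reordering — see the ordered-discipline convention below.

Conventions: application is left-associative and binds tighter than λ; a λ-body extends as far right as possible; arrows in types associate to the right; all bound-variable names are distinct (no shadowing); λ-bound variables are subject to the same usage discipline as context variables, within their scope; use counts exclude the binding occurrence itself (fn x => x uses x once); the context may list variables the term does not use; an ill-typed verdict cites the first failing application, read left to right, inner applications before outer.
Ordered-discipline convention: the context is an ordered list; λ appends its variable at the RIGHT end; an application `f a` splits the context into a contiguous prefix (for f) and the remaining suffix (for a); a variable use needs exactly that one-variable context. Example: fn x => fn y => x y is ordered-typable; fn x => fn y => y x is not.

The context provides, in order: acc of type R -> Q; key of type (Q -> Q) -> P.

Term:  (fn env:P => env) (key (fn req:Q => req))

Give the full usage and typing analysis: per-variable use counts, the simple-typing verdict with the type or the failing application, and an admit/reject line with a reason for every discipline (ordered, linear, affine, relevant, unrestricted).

use counts: acc=0, key=1, env (λ-bound)=1, req (λ-bound)=1
use order (left to right): env, key, req
typing: well-typed — term : P
ordered: ✗, unused: acc — weakening required
linear: ✗, unused: acc — weakening required
affine: ✓, none of acc, key, env, req used more than once
relevant: ✗, unused: acc — weakening required
unrestricted: ✓, simply typable at P; W, C, E all held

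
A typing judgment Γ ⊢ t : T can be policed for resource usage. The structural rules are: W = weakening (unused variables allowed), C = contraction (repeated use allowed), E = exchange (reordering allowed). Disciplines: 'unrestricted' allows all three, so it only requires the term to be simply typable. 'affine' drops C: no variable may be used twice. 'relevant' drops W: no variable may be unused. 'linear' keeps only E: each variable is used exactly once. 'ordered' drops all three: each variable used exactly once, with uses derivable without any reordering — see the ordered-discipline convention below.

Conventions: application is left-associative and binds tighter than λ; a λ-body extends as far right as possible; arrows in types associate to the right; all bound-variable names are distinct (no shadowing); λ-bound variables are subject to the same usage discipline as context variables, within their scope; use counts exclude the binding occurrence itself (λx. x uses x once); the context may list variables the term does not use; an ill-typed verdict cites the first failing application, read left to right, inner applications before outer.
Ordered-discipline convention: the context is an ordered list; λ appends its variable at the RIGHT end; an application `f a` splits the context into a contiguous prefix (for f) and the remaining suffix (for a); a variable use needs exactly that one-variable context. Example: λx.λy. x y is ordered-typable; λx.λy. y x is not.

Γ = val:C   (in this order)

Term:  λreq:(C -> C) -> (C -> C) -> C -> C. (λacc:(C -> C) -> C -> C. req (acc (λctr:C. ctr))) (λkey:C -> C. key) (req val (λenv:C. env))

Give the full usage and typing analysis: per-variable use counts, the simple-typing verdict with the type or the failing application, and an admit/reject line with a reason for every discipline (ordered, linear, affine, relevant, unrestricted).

counts: val: 1×; req [bound]: 2×; acc [bound]: 1×; ctr [bound]: 1×; key [bound]: 1×; env [bound]: 1×
use order (left to right): req, acc, ctr, key, req, val, env
typing: ill-typed: argument of type C where C -> C is required
ordered ✗ (the type mismatch rejects it)
linear ✗ (not simply typable)
affine ✗ (fails simple typing)
relevant ✗ (a type mismatch blocks all five)
unrestricted ✗ (the type mismatch rejects it)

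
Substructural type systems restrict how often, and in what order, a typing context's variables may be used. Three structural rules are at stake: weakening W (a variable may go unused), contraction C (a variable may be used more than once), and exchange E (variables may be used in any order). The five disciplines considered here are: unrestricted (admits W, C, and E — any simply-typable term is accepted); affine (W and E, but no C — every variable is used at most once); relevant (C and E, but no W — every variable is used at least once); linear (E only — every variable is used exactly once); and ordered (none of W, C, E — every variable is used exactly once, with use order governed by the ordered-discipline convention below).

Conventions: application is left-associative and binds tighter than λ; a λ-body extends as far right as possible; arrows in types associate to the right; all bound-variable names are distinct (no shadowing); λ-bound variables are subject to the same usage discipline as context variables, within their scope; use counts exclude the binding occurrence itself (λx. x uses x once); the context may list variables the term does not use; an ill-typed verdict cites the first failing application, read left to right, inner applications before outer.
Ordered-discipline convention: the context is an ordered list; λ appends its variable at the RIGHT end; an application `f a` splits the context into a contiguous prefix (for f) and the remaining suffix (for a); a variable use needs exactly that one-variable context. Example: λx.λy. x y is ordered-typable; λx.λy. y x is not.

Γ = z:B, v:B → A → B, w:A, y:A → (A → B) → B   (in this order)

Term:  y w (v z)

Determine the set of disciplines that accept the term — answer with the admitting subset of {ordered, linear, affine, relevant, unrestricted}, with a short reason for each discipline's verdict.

admitted in: linear, affine, relevant, unrestricted
use counts: z: 1×, v: 1×, w: 1×, y: 1×
order of uses: y, w, v, z
typing: ✓ — B
ordered: ✗, use order y, w, v, z needs exchange
linear: ✓, z, v, w, y: one use apiece
affine: ✓, no duplicate uses among z, v, w, y
relevant: ✓, every one of z, v, w, y appears
unrestricted: ✓, well-typed at B; no restrictions here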